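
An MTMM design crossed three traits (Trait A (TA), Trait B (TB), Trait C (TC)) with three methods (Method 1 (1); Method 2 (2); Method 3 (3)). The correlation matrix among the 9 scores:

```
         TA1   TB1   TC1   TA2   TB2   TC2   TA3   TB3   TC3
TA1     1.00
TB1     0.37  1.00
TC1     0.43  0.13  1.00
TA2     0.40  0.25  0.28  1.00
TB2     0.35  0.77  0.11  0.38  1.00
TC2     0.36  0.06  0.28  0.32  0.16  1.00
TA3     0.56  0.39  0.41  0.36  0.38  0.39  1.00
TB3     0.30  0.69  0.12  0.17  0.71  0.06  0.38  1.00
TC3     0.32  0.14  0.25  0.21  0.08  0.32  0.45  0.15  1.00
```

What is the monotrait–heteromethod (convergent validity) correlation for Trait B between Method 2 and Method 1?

0.77

Same trait (TB), different methods: r(TB2, TB1) = 0.77.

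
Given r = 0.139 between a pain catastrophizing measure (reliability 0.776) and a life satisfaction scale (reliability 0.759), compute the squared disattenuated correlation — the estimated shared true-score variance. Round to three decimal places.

Disattenuated r = 0.139 / √(0.776 × 0.759) = 0.139 / 0.7675 = 0.1811.
Shared true-score variance = 0.1811² = 0.0328 ≈ 0.033.

0.033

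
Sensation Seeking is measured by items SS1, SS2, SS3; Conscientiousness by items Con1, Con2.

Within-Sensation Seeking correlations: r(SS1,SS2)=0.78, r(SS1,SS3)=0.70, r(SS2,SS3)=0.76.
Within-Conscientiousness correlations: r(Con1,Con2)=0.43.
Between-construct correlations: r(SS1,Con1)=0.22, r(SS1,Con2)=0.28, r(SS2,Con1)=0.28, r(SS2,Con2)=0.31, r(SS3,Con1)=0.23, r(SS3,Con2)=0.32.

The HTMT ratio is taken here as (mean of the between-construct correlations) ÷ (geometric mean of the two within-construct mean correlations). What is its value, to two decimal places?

Between-construct mean = 1.64/6 = 0.2733.
Mean within-SS = 2.24/3 = 0.7467; mean within-Con = 0.43/1 = 0.4300.
Geometric mean = √(0.7467 × 0.4300) = 0.5666.
HTMT = 0.2733 / 0.5666 = 0.48.

0.48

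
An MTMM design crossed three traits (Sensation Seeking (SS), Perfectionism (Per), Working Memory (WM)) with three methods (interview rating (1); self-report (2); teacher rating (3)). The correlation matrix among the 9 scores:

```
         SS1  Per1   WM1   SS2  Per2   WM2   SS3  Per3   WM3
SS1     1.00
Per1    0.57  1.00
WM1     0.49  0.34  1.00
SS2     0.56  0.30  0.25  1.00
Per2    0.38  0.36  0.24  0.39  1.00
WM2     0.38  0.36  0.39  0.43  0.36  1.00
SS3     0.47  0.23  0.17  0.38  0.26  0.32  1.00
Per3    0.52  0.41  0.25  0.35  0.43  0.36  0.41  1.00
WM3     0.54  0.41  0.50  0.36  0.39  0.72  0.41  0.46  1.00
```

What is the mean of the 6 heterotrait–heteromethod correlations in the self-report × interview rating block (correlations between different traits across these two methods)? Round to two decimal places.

0.32

HTHM values (method 2 × method 1): 0.30, 0.25, 0.38, 0.24, 0.38, 0.36; mean = 1.91/6 = 0.32.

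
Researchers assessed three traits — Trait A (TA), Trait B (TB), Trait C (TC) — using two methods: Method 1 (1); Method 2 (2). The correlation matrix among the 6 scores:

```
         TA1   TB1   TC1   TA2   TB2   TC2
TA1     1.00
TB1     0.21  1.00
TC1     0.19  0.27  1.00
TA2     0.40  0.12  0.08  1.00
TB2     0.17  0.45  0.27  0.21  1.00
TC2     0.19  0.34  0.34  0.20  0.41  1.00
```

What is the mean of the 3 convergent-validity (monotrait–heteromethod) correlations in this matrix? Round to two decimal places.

0.40

Convergent values: 0.40, 0.45, 0.34; mean = 1.19/3 = 0.40.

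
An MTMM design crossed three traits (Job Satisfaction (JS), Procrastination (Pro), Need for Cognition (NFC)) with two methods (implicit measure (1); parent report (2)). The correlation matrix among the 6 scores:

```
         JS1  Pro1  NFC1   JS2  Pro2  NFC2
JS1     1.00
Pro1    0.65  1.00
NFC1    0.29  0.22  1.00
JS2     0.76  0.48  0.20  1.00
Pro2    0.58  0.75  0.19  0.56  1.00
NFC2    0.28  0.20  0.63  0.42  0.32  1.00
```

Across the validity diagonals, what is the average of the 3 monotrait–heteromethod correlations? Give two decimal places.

0.71

Convergent values: 0.76, 0.75, 0.63; mean = 2.14/3 = 0.71.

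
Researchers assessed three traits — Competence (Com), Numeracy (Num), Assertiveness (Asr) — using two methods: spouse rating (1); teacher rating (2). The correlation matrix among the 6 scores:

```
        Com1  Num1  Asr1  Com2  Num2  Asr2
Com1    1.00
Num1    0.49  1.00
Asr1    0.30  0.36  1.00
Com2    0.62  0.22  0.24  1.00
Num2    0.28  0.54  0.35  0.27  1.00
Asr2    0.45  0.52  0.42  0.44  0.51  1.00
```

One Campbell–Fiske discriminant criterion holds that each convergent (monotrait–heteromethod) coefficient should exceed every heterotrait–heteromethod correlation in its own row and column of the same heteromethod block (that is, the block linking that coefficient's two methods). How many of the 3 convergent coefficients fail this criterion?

1

Checking each validity diagonal entry against its comparison values:
Com (methods 1·2): 0.62 vs {0.28, 0.22, 0.45, 0.24} → pass.
Num (methods 1·2): 0.54 vs {0.22, 0.28, 0.52, 0.35} → pass.
Asr (methods 1·2): 0.42 vs {0.24, 0.45, 0.35, 0.52} → fail.
1 of 3 fail.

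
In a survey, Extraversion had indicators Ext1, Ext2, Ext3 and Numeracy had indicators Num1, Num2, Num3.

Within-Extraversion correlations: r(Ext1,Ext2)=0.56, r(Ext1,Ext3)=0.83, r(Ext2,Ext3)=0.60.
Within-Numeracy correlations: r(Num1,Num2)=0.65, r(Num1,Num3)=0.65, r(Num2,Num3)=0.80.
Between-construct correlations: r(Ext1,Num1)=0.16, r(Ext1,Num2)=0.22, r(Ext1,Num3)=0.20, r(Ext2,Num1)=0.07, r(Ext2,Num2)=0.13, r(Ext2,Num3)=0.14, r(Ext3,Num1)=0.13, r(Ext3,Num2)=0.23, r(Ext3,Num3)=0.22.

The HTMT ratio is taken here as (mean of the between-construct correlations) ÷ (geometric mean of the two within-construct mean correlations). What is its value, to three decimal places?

Between-construct mean = 1.50/9 = 0.1667.
Mean within-Ext = 1.99/3 = 0.6633; mean within-Num = 2.10/3 = 0.7000.
Geometric mean = √(0.6633 × 0.7000) = 0.6814.
HTMT = 0.1667 / 0.6814 = 0.245.

0.245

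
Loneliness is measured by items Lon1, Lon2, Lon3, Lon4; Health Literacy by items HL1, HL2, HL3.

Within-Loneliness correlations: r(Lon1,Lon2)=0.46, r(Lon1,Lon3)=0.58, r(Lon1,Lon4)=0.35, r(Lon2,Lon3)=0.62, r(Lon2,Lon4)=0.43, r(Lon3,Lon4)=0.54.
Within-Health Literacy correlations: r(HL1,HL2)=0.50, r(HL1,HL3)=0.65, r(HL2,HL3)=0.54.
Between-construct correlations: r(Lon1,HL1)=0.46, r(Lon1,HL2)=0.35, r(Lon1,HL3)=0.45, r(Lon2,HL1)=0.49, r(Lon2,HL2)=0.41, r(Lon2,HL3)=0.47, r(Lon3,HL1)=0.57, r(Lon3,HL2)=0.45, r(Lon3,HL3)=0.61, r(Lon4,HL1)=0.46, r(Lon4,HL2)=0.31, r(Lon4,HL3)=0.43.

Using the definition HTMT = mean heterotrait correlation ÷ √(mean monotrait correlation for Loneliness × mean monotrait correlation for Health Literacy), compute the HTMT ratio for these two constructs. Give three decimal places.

Between-construct mean = 5.46/12 = 0.4550.
Mean within-Lon = 2.98/6 = 0.4967; mean within-HL = 1.69/3 = 0.5633.
Geometric mean = √(0.4967 × 0.5633) = 0.5290.
HTMT = 0.4550 / 0.5290 = 0.860.

0.860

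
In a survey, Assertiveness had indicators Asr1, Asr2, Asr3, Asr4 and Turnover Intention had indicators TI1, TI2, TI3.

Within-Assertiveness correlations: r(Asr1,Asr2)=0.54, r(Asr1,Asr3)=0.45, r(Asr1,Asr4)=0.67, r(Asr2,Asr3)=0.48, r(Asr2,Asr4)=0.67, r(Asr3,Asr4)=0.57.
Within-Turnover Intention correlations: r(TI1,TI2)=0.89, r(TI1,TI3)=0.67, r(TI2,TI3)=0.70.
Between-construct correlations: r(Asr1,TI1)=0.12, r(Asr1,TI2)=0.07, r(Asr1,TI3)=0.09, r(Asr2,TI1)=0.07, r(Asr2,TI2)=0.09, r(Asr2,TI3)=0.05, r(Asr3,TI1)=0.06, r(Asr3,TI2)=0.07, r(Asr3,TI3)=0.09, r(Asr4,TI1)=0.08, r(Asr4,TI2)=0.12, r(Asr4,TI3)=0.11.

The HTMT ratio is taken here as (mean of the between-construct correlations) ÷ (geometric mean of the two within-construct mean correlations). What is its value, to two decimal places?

0.13

Between-construct mean = 1.02/12 = 0.0850.
Mean within-Asr = 3.38/6 = 0.5633; mean within-TI = 2.26/3 = 0.7533.
Geometric mean = √(0.5633 × 0.7533) = 0.6514.
HTMT = 0.0850 / 0.6514 = 0.13.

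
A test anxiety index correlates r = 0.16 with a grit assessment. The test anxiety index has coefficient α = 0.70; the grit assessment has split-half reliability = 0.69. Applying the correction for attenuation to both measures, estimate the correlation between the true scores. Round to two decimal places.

r_true = r_obs / √(r_xx · r_yy) = 0.16 / √(0.70 × 0.69) = 0.16 / √0.4830 = 0.16 / 0.6950 ≈ 0.23.

0.23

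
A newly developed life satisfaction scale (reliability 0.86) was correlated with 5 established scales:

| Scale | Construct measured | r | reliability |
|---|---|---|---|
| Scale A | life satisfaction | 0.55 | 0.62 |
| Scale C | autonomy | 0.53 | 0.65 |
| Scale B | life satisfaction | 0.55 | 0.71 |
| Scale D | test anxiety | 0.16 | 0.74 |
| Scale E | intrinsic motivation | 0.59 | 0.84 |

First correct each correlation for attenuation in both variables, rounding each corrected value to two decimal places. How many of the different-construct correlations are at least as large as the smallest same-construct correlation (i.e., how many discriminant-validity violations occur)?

1

Disattenuated r (r / √(r_scale · r_new)):
  Scale A (conv): 0.55 / √(0.62·0.86) = 0.75
  Scale C (disc): 0.53 / √(0.65·0.86) = 0.71
  Scale B (conv): 0.55 / √(0.71·0.86) = 0.70
  Scale D (disc): 0.16 / √(0.74·0.86) = 0.20
  Scale E (disc): 0.59 / √(0.84·0.86) = 0.69
Smallest convergent = 0.70. Discriminant values: 0.71, 0.20, 0.69; count ≥ 0.70 → 1.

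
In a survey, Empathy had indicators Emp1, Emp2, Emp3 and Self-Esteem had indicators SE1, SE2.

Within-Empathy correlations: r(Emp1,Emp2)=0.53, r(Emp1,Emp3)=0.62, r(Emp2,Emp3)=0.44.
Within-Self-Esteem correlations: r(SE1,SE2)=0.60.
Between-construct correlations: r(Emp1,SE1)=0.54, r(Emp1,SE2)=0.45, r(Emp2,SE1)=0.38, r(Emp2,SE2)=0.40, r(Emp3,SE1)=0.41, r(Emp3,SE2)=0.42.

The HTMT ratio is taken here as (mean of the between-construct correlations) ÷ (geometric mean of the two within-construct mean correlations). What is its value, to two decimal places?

Between-construct mean = 2.60/6 = 0.4333.
Mean within-Emp = 1.59/3 = 0.5300; mean within-SE = 0.60/1 = 0.6000.
Geometric mean = √(0.5300 × 0.6000) = 0.5639.
HTMT = 0.4333 / 0.5639 = 0.77.

0.77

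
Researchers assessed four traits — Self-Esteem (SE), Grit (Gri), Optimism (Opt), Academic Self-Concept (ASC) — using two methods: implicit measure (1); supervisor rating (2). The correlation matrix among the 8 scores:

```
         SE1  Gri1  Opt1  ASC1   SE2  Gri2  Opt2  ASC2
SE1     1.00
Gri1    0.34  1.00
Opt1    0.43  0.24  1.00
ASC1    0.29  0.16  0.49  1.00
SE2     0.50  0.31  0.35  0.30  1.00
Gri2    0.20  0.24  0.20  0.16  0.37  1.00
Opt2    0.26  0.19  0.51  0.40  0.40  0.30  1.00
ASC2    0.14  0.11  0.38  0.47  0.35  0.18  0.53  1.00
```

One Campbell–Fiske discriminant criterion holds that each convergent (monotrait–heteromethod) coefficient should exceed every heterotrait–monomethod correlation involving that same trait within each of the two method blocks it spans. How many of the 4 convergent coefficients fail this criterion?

Convergent coefficients and their comparison sets:
SE (methods 1·2): 0.50 vs {0.34, 0.37, 0.43, 0.40, 0.29, 0.35} → pass.
Gri (methods 1·2): 0.24 vs {0.34, 0.37, 0.24, 0.30, 0.16, 0.18} → fail.
Opt (methods 1·2): 0.51 vs {0.43, 0.40, 0.24, 0.30, 0.49, 0.53} → fail.
ASC (methods 1·2): 0.47 vs {0.29, 0.35, 0.16, 0.18, 0.49, 0.53} → fail.
3 of 4 fail.

3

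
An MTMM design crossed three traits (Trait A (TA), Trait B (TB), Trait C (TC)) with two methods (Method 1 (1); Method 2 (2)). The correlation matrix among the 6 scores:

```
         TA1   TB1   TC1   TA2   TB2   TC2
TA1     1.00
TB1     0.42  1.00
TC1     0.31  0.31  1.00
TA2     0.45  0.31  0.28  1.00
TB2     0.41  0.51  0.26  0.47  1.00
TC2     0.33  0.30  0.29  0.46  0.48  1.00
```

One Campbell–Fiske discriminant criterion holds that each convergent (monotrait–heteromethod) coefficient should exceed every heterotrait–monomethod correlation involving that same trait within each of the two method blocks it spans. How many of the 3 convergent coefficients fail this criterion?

Convergent coefficients and their comparison sets:
TA (methods 1·2): 0.45 vs {0.42, 0.47, 0.31, 0.46} → fail.
TB (methods 1·2): 0.51 vs {0.42, 0.47, 0.31, 0.48} → pass.
TC (methods 1·2): 0.29 vs {0.31, 0.46, 0.31, 0.48} → fail.
2 of 3 fail.

2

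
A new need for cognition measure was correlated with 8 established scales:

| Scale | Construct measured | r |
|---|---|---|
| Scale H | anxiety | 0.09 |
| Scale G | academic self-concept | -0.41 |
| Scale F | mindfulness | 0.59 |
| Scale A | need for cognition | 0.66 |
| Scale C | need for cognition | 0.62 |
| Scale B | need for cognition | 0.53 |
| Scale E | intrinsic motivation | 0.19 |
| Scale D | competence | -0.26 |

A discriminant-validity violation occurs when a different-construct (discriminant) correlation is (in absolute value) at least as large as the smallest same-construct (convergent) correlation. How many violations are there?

Convergent (same construct = need for cognition): Scale A, Scale C, Scale B.
Smallest convergent = 0.53. Discriminant |r|: 0.09, 0.41, 0.59, 0.19, 0.26; count ≥ 0.53 → 1.

1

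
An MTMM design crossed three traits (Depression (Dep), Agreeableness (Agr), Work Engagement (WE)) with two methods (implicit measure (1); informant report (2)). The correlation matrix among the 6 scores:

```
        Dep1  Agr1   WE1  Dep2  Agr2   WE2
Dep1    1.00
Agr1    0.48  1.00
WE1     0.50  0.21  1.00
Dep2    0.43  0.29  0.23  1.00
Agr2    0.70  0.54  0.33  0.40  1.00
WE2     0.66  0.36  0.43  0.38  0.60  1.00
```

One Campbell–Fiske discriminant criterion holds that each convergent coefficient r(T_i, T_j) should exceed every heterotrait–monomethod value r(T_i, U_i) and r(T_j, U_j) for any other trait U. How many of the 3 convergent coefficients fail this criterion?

3

Checking each validity diagonal entry against its comparison values:
Dep (methods 1·2): 0.43 vs {0.48, 0.40, 0.50, 0.38} → fail.
Agr (methods 1·2): 0.54 vs {0.48, 0.40, 0.21, 0.60} → fail.
WE (methods 1·2): 0.43 vs {0.50, 0.38, 0.21, 0.60} → fail.
3 of 3 fail.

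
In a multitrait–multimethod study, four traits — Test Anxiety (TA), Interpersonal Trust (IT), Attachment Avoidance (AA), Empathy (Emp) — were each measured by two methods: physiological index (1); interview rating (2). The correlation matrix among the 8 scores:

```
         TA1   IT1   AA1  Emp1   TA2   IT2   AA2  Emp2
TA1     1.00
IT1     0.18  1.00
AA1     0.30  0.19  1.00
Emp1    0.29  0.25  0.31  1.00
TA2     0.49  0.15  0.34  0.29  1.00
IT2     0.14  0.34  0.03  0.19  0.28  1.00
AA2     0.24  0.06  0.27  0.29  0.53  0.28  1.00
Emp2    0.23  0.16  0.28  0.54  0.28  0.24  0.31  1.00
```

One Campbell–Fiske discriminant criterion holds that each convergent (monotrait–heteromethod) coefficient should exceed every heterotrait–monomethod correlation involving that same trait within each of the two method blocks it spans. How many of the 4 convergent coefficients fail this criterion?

Convergent coefficients and their comparison sets:
TA (methods 1·2): 0.49 vs {0.18, 0.28, 0.30, 0.53, 0.29, 0.28} → fail.
IT (methods 1·2): 0.34 vs {0.18, 0.28, 0.19, 0.28, 0.25, 0.24} → pass.
AA (methods 1·2): 0.27 vs {0.30, 0.53, 0.19, 0.28, 0.31, 0.31} → fail.
Emp (methods 1·2): 0.54 vs {0.29, 0.28, 0.25, 0.24, 0.31, 0.31} → pass.
2 of 4 fail.

2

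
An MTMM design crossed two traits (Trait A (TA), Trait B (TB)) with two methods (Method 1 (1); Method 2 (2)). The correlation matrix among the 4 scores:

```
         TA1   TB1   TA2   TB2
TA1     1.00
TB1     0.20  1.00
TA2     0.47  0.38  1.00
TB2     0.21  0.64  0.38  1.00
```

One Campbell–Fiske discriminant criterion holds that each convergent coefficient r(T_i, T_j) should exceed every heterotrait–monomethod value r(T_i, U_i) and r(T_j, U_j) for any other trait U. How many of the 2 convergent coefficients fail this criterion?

0

Checking each validity diagonal entry against its comparison values:
TA (methods 1·2): 0.47 vs {0.20, 0.38} → pass.
TB (methods 1·2): 0.64 vs {0.20, 0.38} → pass.
0 of 2 fail.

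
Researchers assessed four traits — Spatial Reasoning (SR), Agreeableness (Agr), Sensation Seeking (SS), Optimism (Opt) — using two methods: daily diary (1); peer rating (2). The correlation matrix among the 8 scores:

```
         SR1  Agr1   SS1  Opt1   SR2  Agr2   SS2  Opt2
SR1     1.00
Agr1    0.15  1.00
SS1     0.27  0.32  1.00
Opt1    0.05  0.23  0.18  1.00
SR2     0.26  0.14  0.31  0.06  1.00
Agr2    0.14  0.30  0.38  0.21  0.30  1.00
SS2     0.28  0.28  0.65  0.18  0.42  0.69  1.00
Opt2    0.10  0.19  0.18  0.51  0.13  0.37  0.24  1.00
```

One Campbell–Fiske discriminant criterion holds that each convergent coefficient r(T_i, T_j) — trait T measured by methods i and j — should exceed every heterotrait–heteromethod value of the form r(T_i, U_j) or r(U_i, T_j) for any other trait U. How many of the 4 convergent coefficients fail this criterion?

Convergent coefficients and their comparison sets:
SR (methods 1·2): 0.26 vs {0.14, 0.14, 0.28, 0.31, 0.10, 0.06} → fail.
Agr (methods 1·2): 0.30 vs {0.14, 0.14, 0.28, 0.38, 0.19, 0.21} → fail.
SS (methods 1·2): 0.65 vs {0.31, 0.28, 0.38, 0.28, 0.18, 0.18} → pass.
Opt (methods 1·2): 0.51 vs {0.06, 0.10, 0.21, 0.19, 0.18, 0.18} → pass.
2 of 4 fail.

2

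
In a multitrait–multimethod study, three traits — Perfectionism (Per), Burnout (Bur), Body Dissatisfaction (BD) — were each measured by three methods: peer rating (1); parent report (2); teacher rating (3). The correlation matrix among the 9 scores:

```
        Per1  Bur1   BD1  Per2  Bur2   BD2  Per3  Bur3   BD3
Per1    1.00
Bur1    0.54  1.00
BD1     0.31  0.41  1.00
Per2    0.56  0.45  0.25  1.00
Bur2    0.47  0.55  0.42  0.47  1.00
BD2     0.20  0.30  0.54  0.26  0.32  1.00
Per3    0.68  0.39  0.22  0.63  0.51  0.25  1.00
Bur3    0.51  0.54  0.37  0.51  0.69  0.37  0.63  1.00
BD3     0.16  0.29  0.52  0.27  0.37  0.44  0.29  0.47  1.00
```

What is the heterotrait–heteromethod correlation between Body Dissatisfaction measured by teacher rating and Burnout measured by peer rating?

Different traits and methods: r(BD3, Bur1) = 0.29.

0.29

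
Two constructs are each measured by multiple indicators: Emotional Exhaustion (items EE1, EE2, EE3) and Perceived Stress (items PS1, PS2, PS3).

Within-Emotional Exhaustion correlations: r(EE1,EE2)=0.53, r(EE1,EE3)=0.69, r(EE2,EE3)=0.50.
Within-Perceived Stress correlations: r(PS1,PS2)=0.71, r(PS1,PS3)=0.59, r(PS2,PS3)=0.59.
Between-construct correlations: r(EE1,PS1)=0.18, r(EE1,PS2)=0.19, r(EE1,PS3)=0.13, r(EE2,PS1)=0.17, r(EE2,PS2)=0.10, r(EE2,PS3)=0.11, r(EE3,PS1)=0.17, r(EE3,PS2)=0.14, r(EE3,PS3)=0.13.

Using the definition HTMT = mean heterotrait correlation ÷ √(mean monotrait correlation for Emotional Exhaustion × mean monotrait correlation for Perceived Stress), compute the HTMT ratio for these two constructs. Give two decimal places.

Mean between = 1.32/9 = 0.1467.
Mean within-EE = 1.72/3 = 0.5733; mean within-PS = 1.89/3 = 0.6300.
Geometric mean = √(0.5733 × 0.6300) = 0.6010.
HTMT = 0.1467 / 0.6010 = 0.24.

0.24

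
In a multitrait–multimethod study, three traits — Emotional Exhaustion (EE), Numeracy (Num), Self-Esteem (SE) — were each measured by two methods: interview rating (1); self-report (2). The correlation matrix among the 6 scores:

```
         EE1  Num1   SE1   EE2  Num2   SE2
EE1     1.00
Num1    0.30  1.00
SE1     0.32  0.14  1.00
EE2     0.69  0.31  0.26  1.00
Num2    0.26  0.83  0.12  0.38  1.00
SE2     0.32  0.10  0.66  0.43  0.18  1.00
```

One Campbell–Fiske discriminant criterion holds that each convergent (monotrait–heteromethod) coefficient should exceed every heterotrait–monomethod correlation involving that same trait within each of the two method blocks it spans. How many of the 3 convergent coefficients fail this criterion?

0

Convergent coefficients and their comparison sets:
EE (methods 1·2): 0.69 vs {0.30, 0.38, 0.32, 0.43} → pass.
Num (methods 1·2): 0.83 vs {0.30, 0.38, 0.14, 0.18} → pass.
SE (methods 1·2): 0.66 vs {0.32, 0.43, 0.14, 0.18} → pass.
0 of 3 fail.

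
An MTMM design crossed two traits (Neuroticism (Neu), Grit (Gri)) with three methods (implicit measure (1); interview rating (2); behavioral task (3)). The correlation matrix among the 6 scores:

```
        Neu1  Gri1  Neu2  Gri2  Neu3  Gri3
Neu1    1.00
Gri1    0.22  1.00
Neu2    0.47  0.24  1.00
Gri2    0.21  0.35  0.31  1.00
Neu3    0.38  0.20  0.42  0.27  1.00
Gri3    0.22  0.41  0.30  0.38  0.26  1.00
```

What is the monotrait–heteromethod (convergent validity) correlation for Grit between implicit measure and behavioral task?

Same trait (Gri), different methods: r(Gri1, Gri3) = 0.41.

0.41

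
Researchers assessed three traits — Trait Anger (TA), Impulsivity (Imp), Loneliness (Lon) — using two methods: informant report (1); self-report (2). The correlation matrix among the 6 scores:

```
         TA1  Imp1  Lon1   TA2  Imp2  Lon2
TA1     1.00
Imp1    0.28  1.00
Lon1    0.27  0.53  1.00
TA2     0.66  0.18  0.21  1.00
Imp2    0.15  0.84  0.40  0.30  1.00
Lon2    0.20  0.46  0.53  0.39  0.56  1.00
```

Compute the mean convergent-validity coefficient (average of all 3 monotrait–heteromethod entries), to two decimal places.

Convergent values: 0.66, 0.84, 0.53; mean = 2.03/3 = 0.68.

0.68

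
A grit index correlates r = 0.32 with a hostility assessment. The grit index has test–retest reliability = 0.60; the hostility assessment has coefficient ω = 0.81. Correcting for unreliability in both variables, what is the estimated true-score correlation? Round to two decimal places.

r_true = r_obs / √(r_xx · r_yy) = 0.32 / √(0.60 × 0.81) = 0.32 / √0.4860 = 0.32 / 0.6971 ≈ 0.46.

0.46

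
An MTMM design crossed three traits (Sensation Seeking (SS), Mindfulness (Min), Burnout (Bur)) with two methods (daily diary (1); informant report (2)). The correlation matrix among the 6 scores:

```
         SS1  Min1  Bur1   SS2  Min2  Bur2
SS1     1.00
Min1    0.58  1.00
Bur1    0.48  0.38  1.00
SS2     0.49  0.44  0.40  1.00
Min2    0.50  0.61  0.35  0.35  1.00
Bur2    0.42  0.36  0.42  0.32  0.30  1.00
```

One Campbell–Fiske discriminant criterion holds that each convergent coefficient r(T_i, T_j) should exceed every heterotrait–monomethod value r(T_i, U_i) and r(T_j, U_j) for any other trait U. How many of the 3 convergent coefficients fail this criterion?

Convergent coefficients and their comparison sets:
SS (methods 1·2): 0.49 vs {0.58, 0.35, 0.48, 0.32} → fail.
Min (methods 1·2): 0.61 vs {0.58, 0.35, 0.38, 0.30} → pass.
Bur (methods 1·2): 0.42 vs {0.48, 0.32, 0.38, 0.30} → fail.
2 of 3 fail.

2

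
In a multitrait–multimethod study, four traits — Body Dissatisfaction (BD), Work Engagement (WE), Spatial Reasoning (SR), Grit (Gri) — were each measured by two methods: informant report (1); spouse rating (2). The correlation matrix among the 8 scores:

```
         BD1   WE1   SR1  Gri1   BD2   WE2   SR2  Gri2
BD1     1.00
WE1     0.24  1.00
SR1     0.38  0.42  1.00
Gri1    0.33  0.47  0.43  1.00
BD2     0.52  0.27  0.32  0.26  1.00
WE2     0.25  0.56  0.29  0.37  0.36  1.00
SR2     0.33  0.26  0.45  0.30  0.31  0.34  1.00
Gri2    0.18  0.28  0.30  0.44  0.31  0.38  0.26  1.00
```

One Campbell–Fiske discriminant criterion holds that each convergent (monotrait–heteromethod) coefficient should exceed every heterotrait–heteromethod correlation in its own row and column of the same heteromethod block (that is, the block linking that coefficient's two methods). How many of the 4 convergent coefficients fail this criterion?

Checking each validity diagonal entry against its comparison values:
BD (methods 1·2): 0.52 vs {0.25, 0.27, 0.33, 0.32, 0.18, 0.26} → pass.
WE (methods 1·2): 0.56 vs {0.27, 0.25, 0.26, 0.29, 0.28, 0.37} → pass.
SR (methods 1·2): 0.45 vs {0.32, 0.33, 0.29, 0.26, 0.30, 0.30} → pass.
Gri (methods 1·2): 0.44 vs {0.26, 0.18, 0.37, 0.28, 0.30, 0.30} → pass.
0 of 4 fail.

0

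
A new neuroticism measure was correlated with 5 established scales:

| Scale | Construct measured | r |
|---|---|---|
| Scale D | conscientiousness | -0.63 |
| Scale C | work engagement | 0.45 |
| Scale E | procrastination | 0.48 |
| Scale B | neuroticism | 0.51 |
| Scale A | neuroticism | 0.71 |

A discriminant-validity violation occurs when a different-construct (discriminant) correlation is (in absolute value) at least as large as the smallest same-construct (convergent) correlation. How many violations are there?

Convergent (same construct = neuroticism): Scale B, Scale A.
Smallest convergent = 0.51. Discriminant |r|: 0.63, 0.45, 0.48; count ≥ 0.51 → 1.

1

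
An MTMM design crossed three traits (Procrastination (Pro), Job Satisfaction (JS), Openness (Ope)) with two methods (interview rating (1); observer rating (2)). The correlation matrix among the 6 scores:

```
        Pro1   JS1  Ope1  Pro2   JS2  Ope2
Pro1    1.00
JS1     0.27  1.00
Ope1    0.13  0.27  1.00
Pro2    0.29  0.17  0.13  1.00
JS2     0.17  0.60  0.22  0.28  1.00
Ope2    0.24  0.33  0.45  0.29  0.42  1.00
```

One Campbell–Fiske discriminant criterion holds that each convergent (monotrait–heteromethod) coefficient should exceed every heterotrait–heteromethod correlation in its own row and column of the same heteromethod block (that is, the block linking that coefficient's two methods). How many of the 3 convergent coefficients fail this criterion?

0

Checking each validity diagonal entry against its comparison values:
Pro (methods 1·2): 0.29 vs {0.17, 0.17, 0.24, 0.13} → pass.
JS (methods 1·2): 0.60 vs {0.17, 0.17, 0.33, 0.22} → pass.
Ope (methods 1·2): 0.45 vs {0.13, 0.24, 0.22, 0.33} → pass.
0 of 3 fail.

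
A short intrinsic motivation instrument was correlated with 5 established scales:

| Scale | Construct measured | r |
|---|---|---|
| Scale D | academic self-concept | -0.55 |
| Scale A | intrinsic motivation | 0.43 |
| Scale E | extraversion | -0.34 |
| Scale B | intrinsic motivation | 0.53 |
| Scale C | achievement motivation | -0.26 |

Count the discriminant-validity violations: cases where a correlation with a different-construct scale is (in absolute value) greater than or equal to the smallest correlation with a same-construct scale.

Convergent (same construct = intrinsic motivation): Scale A, Scale B.
Smallest convergent = 0.43. Discriminant |r|: 0.55, 0.34, 0.26; count ≥ 0.43 → 1.

1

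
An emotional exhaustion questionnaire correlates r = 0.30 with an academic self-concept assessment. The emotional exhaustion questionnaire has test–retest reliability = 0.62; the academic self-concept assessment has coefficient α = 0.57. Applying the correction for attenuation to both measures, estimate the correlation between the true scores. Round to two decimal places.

0.50

r_true = r_obs / √(r_xx · r_yy) = 0.30 / √(0.62 × 0.57) = 0.30 / √0.3534 = 0.30 / 0.5945 ≈ 0.50.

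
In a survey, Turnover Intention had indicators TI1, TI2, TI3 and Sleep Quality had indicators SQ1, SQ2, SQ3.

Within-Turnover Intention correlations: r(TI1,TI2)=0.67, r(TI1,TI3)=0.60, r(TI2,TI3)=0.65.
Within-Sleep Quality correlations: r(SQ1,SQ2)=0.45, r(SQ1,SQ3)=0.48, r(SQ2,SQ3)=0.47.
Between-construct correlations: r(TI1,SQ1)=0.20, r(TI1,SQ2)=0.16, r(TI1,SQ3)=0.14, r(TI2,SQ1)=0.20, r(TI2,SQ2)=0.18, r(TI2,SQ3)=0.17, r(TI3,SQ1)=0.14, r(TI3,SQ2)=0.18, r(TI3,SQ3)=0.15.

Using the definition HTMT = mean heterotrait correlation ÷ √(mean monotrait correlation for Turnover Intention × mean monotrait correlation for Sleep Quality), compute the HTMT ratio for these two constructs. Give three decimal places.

Mean heterotrait r = 1.52/9 = 0.1689.
Mean within-TI = 1.92/3 = 0.6400; mean within-SQ = 1.40/3 = 0.4667.
Geometric mean = √(0.6400 × 0.4667) = 0.5465.
HTMT = 0.1689 / 0.5465 = 0.309.

0.309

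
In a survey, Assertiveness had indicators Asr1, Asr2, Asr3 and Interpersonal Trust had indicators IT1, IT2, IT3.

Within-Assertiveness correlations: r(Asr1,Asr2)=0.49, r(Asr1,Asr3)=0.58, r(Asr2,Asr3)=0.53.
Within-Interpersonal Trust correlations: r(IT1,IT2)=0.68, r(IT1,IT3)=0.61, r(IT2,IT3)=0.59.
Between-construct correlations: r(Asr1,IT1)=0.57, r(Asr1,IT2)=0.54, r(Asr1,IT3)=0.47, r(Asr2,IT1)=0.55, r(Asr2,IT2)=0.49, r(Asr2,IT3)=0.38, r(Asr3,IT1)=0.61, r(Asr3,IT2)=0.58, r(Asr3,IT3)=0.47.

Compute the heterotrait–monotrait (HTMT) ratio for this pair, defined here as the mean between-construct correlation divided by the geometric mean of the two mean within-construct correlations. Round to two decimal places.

0.90

Mean between = 4.66/9 = 0.5178.
Mean within-Asr = 1.60/3 = 0.5333; mean within-IT = 1.88/3 = 0.6267.
Geometric mean = √(0.5333 × 0.6267) = 0.5781.
HTMT = 0.5178 / 0.5781 = 0.90.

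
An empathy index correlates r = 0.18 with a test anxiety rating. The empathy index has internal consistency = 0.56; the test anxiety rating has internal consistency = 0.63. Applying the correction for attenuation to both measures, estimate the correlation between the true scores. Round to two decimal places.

0.30

r_true = r_obs / √(r_xx · r_yy) = 0.18 / √(0.56 × 0.63) = 0.18 / √0.3528 = 0.18 / 0.5940 ≈ 0.30.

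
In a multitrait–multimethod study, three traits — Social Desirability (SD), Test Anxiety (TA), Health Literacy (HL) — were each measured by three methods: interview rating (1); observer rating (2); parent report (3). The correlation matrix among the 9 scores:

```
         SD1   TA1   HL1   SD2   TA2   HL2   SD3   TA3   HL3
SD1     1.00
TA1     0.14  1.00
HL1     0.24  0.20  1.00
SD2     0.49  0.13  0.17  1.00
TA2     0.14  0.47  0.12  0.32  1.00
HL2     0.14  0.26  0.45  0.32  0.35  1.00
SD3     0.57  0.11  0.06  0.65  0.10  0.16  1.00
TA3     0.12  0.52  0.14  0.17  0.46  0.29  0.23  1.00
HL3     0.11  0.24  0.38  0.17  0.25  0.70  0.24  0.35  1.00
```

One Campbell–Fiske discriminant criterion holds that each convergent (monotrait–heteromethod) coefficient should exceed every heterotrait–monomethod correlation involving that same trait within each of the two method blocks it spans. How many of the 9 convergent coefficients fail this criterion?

Each convergent coefficient versus the relevant comparison correlations:
SD (methods 1·2): 0.49 vs {0.14, 0.32, 0.24, 0.32} → pass.
SD (methods 1·3): 0.57 vs {0.14, 0.23, 0.24, 0.24} → pass.
SD (methods 2·3): 0.65 vs {0.32, 0.23, 0.32, 0.24} → pass.
TA (methods 1·2): 0.47 vs {0.14, 0.32, 0.20, 0.35} → pass.
TA (methods 1·3): 0.52 vs {0.14, 0.23, 0.20, 0.35} → pass.
TA (methods 2·3): 0.46 vs {0.32, 0.23, 0.35, 0.35} → pass.
HL (methods 1·2): 0.45 vs {0.24, 0.32, 0.20, 0.35} → pass.
HL (methods 1·3): 0.38 vs {0.24, 0.24, 0.20, 0.35} → pass.
HL (methods 2·3): 0.70 vs {0.32, 0.24, 0.35, 0.35} → pass.
0 of 9 fail.

0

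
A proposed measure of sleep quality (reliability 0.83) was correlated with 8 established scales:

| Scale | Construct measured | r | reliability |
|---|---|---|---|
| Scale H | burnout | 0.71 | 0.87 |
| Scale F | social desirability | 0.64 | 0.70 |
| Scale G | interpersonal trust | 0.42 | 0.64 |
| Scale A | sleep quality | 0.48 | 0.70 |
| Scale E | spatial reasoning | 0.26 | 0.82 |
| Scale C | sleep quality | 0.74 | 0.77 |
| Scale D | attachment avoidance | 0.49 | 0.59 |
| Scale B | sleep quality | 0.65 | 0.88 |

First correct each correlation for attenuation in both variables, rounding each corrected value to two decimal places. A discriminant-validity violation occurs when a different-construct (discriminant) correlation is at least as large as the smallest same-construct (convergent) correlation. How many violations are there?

Disattenuated r (r / √(r_scale · r_new)):
  Scale H (disc): 0.71 / √(0.87·0.83) = 0.84
  Scale F (disc): 0.64 / √(0.70·0.83) = 0.84
  Scale G (disc): 0.42 / √(0.64·0.83) = 0.58
  Scale A (conv): 0.48 / √(0.70·0.83) = 0.63
  Scale E (disc): 0.26 / √(0.82·0.83) = 0.32
  Scale C (conv): 0.74 / √(0.77·0.83) = 0.93
  Scale D (disc): 0.49 / √(0.59·0.83) = 0.70
  Scale B (conv): 0.65 / √(0.88·0.83) = 0.76
Smallest convergent = 0.63. Discriminant values: 0.84, 0.84, 0.58, 0.32, 0.70; count ≥ 0.63 → 3.

3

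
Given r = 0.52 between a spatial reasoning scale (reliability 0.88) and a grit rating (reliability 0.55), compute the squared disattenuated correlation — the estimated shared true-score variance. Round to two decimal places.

Disattenuated r = 0.52 / √(0.88 × 0.55) = 0.52 / 0.6957 = 0.7474.
Shared true-score variance = 0.7474² = 0.5586 ≈ 0.56.

0.56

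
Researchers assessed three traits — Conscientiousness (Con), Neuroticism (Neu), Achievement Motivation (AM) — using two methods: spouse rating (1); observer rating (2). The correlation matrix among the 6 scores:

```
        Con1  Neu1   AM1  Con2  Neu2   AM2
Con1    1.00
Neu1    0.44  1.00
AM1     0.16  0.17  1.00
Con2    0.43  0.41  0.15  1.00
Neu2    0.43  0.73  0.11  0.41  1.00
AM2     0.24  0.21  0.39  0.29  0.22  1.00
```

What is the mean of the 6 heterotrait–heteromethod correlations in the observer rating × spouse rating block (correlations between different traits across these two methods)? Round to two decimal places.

HTHM values (method 2 × method 1): 0.41, 0.15, 0.43, 0.11, 0.24, 0.21; mean = 1.55/6 = 0.26.

0.26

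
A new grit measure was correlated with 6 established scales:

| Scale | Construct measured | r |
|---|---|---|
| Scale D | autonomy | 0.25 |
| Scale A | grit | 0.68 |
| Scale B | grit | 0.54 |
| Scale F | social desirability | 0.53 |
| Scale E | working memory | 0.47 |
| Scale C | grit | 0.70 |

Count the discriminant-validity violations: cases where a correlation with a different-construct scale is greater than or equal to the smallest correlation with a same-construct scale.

0

Convergent (same construct = grit): Scale A, Scale B, Scale C.
Smallest convergent = 0.54. Discriminant values: 0.25, 0.53, 0.47; count ≥ 0.54 → 0.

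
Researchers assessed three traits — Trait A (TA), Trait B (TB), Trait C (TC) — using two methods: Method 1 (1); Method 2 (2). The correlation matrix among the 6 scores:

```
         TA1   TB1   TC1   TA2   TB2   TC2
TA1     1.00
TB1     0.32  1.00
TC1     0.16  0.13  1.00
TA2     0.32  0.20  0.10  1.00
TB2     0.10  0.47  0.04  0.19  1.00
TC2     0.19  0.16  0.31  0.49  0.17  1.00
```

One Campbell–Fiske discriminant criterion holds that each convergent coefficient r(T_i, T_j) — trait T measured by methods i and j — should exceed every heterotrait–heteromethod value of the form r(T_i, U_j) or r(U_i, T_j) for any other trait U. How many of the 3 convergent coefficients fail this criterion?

0

Each convergent coefficient versus the relevant comparison correlations:
TA (methods 1·2): 0.32 vs {0.10, 0.20, 0.19, 0.10} → pass.
TB (methods 1·2): 0.47 vs {0.20, 0.10, 0.16, 0.04} → pass.
TC (methods 1·2): 0.31 vs {0.10, 0.19, 0.04, 0.16} → pass.
0 of 3 fail.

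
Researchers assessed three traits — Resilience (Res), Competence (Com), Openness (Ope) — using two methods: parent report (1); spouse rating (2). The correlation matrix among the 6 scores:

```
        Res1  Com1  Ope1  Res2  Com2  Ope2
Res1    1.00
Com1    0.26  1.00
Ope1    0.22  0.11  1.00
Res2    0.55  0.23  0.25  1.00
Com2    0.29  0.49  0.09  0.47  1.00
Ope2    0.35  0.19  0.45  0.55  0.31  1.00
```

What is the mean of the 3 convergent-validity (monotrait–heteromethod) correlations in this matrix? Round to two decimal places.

Convergent values: 0.55, 0.49, 0.45; mean = 1.49/3 = 0.50.

0.50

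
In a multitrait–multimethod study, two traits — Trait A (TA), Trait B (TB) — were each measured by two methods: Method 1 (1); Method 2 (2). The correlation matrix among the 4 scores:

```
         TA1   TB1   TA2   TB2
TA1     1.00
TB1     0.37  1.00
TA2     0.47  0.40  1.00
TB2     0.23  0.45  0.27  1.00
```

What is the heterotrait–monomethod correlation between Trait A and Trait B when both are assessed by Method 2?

Different traits, same method: r(TA2, TB2) = 0.27.

0.27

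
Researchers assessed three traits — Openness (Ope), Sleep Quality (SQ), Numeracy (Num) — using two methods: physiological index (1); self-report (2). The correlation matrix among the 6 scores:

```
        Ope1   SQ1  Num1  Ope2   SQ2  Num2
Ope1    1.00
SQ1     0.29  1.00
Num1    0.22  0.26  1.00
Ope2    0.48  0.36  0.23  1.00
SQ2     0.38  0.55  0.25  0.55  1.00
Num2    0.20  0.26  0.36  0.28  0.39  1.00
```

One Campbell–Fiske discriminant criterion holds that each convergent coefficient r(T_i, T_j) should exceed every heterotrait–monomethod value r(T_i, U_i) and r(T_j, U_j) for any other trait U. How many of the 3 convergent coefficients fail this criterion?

Convergent coefficients and their comparison sets:
Ope (methods 1·2): 0.48 vs {0.29, 0.55, 0.22, 0.28} → fail.
SQ (methods 1·2): 0.55 vs {0.29, 0.55, 0.26, 0.39} → fail.
Num (methods 1·2): 0.36 vs {0.22, 0.28, 0.26, 0.39} → fail.
3 of 3 fail.

3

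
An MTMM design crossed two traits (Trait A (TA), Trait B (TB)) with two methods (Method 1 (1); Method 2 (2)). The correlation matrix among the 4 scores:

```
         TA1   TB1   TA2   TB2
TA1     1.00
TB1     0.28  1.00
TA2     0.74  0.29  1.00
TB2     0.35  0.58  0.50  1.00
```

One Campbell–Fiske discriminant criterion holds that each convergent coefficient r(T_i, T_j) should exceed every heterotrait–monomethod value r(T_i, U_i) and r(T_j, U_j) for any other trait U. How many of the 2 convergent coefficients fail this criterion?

0

Convergent coefficients and their comparison sets:
TA (methods 1·2): 0.74 vs {0.28, 0.50} → pass.
TB (methods 1·2): 0.58 vs {0.28, 0.50} → pass.
0 of 2 fail.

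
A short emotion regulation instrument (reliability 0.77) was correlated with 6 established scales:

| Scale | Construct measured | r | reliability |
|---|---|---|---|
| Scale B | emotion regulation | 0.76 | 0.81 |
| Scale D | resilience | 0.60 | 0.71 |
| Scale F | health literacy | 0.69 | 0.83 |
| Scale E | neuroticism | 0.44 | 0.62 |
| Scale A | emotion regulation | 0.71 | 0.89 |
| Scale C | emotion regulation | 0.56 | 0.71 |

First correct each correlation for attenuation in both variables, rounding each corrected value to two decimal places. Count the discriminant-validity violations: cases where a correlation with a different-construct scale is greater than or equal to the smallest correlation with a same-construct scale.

2

Disattenuated r (r / √(r_scale · r_new)):
  Scale B (conv): 0.76 / √(0.81·0.77) = 0.96
  Scale D (disc): 0.60 / √(0.71·0.77) = 0.81
  Scale F (disc): 0.69 / √(0.83·0.77) = 0.86
  Scale E (disc): 0.44 / √(0.62·0.77) = 0.64
  Scale A (conv): 0.71 / √(0.89·0.77) = 0.86
  Scale C (conv): 0.56 / √(0.71·0.77) = 0.76
Smallest convergent = 0.76. Discriminant values: 0.81, 0.86, 0.64; count ≥ 0.76 → 2.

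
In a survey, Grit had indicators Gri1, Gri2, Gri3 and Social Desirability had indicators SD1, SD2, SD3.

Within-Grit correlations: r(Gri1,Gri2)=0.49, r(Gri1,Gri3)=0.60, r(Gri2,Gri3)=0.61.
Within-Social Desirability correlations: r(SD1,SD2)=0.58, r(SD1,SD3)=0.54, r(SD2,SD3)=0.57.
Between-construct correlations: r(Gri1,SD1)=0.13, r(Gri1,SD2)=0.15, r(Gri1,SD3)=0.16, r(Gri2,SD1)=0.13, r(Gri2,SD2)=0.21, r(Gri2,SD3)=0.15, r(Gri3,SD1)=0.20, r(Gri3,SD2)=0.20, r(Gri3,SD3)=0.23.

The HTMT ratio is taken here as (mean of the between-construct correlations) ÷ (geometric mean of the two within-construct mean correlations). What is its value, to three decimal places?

Mean between = 1.56/9 = 0.1733.
Mean within-Gri = 1.70/3 = 0.5667; mean within-SD = 1.69/3 = 0.5633.
Geometric mean = √(0.5667 × 0.5633) = 0.5650.
HTMT = 0.1733 / 0.5650 = 0.307.

0.307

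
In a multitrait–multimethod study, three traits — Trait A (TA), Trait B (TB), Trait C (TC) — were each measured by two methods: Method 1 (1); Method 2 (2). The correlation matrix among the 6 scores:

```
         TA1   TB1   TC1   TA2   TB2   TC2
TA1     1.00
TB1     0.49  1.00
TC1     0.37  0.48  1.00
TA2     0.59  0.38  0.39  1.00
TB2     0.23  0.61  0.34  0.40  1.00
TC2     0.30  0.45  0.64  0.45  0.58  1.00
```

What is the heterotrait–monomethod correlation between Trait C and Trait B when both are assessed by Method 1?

Different traits, same method: r(TC1, TB1) = 0.48.

0.48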